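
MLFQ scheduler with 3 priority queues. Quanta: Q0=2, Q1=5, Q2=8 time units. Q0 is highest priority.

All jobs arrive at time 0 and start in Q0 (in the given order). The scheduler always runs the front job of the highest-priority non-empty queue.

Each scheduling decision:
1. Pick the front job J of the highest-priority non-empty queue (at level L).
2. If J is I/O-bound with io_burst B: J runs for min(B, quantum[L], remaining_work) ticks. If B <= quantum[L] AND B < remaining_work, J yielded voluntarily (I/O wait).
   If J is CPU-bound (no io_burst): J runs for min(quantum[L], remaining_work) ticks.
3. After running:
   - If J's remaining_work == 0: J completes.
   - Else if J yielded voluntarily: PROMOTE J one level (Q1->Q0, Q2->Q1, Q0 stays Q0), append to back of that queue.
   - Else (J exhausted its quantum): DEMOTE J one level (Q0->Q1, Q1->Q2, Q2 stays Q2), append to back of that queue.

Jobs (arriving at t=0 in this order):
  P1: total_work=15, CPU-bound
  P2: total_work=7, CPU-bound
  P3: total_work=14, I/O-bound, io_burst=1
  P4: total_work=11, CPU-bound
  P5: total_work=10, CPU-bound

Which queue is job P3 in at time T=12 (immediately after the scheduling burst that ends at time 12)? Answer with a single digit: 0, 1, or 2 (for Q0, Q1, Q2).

Answer: 0

Derivation:
t=0-2: P1@Q0 runs 2, rem=13, quantum used, demote→Q1. Q0=[P2,P3,P4,P5] Q1=[P1] Q2=[]
t=2-4: P2@Q0 runs 2, rem=5, quantum used, demote→Q1. Q0=[P3,P4,P5] Q1=[P1,P2] Q2=[]
t=4-5: P3@Q0 runs 1, rem=13, I/O yield, promote→Q0. Q0=[P4,P5,P3] Q1=[P1,P2] Q2=[]
t=5-7: P4@Q0 runs 2, rem=9, quantum used, demote→Q1. Q0=[P5,P3] Q1=[P1,P2,P4] Q2=[]
t=7-9: P5@Q0 runs 2, rem=8, quantum used, demote→Q1. Q0=[P3] Q1=[P1,P2,P4,P5] Q2=[]
t=9-10: P3@Q0 runs 1, rem=12, I/O yield, promote→Q0. Q0=[P3] Q1=[P1,P2,P4,P5] Q2=[]
t=10-11: P3@Q0 runs 1, rem=11, I/O yield, promote→Q0. Q0=[P3] Q1=[P1,P2,P4,P5] Q2=[]
t=11-12: P3@Q0 runs 1, rem=10, I/O yield, promote→Q0. Q0=[P3] Q1=[P1,P2,P4,P5] Q2=[]
t=12-13: P3@Q0 runs 1, rem=9, I/O yield, promote→Q0. Q0=[P3] Q1=[P1,P2,P4,P5] Q2=[]
t=13-14: P3@Q0 runs 1, rem=8, I/O yield, promote→Q0. Q0=[P3] Q1=[P1,P2,P4,P5] Q2=[]
t=14-15: P3@Q0 runs 1, rem=7, I/O yield, promote→Q0. Q0=[P3] Q1=[P1,P2,P4,P5] Q2=[]
t=15-16: P3@Q0 runs 1, rem=6, I/O yield, promote→Q0. Q0=[P3] Q1=[P1,P2,P4,P5] Q2=[]
t=16-17: P3@Q0 runs 1, rem=5, I/O yield, promote→Q0. Q0=[P3] Q1=[P1,P2,P4,P5] Q2=[]
t=17-18: P3@Q0 runs 1, rem=4, I/O yield, promote→Q0. Q0=[P3] Q1=[P1,P2,P4,P5] Q2=[]
t=18-19: P3@Q0 runs 1, rem=3, I/O yield, promote→Q0. Q0=[P3] Q1=[P1,P2,P4,P5] Q2=[]
t=19-20: P3@Q0 runs 1, rem=2, I/O yield, promote→Q0. Q0=[P3] Q1=[P1,P2,P4,P5] Q2=[]
t=20-21: P3@Q0 runs 1, rem=1, I/O yield, promote→Q0. Q0=[P3] Q1=[P1,P2,P4,P5] Q2=[]
t=21-22: P3@Q0 runs 1, rem=0, completes. Q0=[] Q1=[P1,P2,P4,P5] Q2=[]
t=22-27: P1@Q1 runs 5, rem=8, quantum used, demote→Q2. Q0=[] Q1=[P2,P4,P5] Q2=[P1]
t=27-32: P2@Q1 runs 5, rem=0, completes. Q0=[] Q1=[P4,P5] Q2=[P1]
t=32-37: P4@Q1 runs 5, rem=4, quantum used, demote→Q2. Q0=[] Q1=[P5] Q2=[P1,P4]
t=37-42: P5@Q1 runs 5, rem=3, quantum used, demote→Q2. Q0=[] Q1=[] Q2=[P1,P4,P5]
t=42-50: P1@Q2 runs 8, rem=0, completes. Q0=[] Q1=[] Q2=[P4,P5]
t=50-54: P4@Q2 runs 4, rem=0, completes. Q0=[] Q1=[] Q2=[P5]
t=54-57: P5@Q2 runs 3, rem=0, completes. Q0=[] Q1=[] Q2=[]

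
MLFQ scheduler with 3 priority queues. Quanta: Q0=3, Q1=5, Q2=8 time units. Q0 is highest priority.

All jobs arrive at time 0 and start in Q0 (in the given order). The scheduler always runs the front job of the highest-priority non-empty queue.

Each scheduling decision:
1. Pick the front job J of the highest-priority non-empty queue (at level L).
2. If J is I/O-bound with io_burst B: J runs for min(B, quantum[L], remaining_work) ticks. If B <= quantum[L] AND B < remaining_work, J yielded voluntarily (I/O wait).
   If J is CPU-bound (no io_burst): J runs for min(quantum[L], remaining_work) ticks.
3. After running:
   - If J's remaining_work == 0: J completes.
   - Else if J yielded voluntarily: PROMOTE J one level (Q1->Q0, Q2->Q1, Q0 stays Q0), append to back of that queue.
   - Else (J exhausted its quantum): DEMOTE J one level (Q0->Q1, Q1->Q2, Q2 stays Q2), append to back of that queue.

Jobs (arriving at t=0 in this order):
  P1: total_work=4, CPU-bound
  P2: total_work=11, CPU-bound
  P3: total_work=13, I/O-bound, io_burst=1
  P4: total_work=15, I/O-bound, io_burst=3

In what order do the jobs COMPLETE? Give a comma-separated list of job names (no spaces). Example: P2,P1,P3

t=0-3: P1@Q0 runs 3, rem=1, quantum used, demote→Q1. Q0=[P2,P3,P4] Q1=[P1] Q2=[]
t=3-6: P2@Q0 runs 3, rem=8, quantum used, demote→Q1. Q0=[P3,P4] Q1=[P1,P2] Q2=[]
t=6-7: P3@Q0 runs 1, rem=12, I/O yield, promote→Q0. Q0=[P4,P3] Q1=[P1,P2] Q2=[]
t=7-10: P4@Q0 runs 3, rem=12, I/O yield, promote→Q0. Q0=[P3,P4] Q1=[P1,P2] Q2=[]
t=10-11: P3@Q0 runs 1, rem=11, I/O yield, promote→Q0. Q0=[P4,P3] Q1=[P1,P2] Q2=[]
t=11-14: P4@Q0 runs 3, rem=9, I/O yield, promote→Q0. Q0=[P3,P4] Q1=[P1,P2] Q2=[]
t=14-15: P3@Q0 runs 1, rem=10, I/O yield, promote→Q0. Q0=[P4,P3] Q1=[P1,P2] Q2=[]
t=15-18: P4@Q0 runs 3, rem=6, I/O yield, promote→Q0. Q0=[P3,P4] Q1=[P1,P2] Q2=[]
t=18-19: P3@Q0 runs 1, rem=9, I/O yield, promote→Q0. Q0=[P4,P3] Q1=[P1,P2] Q2=[]
t=19-22: P4@Q0 runs 3, rem=3, I/O yield, promote→Q0. Q0=[P3,P4] Q1=[P1,P2] Q2=[]
t=22-23: P3@Q0 runs 1, rem=8, I/O yield, promote→Q0. Q0=[P4,P3] Q1=[P1,P2] Q2=[]
t=23-26: P4@Q0 runs 3, rem=0, completes. Q0=[P3] Q1=[P1,P2] Q2=[]
t=26-27: P3@Q0 runs 1, rem=7, I/O yield, promote→Q0. Q0=[P3] Q1=[P1,P2] Q2=[]
t=27-28: P3@Q0 runs 1, rem=6, I/O yield, promote→Q0. Q0=[P3] Q1=[P1,P2] Q2=[]
t=28-29: P3@Q0 runs 1, rem=5, I/O yield, promote→Q0. Q0=[P3] Q1=[P1,P2] Q2=[]
t=29-30: P3@Q0 runs 1, rem=4, I/O yield, promote→Q0. Q0=[P3] Q1=[P1,P2] Q2=[]
t=30-31: P3@Q0 runs 1, rem=3, I/O yield, promote→Q0. Q0=[P3] Q1=[P1,P2] Q2=[]
t=31-32: P3@Q0 runs 1, rem=2, I/O yield, promote→Q0. Q0=[P3] Q1=[P1,P2] Q2=[]
t=32-33: P3@Q0 runs 1, rem=1, I/O yield, promote→Q0. Q0=[P3] Q1=[P1,P2] Q2=[]
t=33-34: P3@Q0 runs 1, rem=0, completes. Q0=[] Q1=[P1,P2] Q2=[]
t=34-35: P1@Q1 runs 1, rem=0, completes. Q0=[] Q1=[P2] Q2=[]
t=35-40: P2@Q1 runs 5, rem=3, quantum used, demote→Q2. Q0=[] Q1=[] Q2=[P2]
t=40-43: P2@Q2 runs 3, rem=0, completes. Q0=[] Q1=[] Q2=[]

Answer: P4,P3,P1,P2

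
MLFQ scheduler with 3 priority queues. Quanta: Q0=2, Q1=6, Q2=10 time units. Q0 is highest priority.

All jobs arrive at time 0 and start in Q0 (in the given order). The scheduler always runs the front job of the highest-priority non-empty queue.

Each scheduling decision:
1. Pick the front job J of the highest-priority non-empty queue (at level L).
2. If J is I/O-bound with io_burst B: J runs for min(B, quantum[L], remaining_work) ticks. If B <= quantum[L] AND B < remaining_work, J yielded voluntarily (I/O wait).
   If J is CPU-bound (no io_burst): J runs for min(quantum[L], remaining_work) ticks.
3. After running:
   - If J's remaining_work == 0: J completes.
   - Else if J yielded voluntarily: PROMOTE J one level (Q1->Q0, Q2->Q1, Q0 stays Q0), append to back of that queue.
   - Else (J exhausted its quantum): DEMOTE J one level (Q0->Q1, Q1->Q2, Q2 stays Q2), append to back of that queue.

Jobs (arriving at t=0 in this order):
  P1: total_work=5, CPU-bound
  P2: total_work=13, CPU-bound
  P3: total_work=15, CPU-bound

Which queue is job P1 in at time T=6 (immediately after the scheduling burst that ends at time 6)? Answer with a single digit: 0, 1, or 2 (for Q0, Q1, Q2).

t=0-2: P1@Q0 runs 2, rem=3, quantum used, demote→Q1. Q0=[P2,P3] Q1=[P1] Q2=[]
t=2-4: P2@Q0 runs 2, rem=11, quantum used, demote→Q1. Q0=[P3] Q1=[P1,P2] Q2=[]
t=4-6: P3@Q0 runs 2, rem=13, quantum used, demote→Q1. Q0=[] Q1=[P1,P2,P3] Q2=[]
t=6-9: P1@Q1 runs 3, rem=0, completes. Q0=[] Q1=[P2,P3] Q2=[]
t=9-15: P2@Q1 runs 6, rem=5, quantum used, demote→Q2. Q0=[] Q1=[P3] Q2=[P2]
t=15-21: P3@Q1 runs 6, rem=7, quantum used, demote→Q2. Q0=[] Q1=[] Q2=[P2,P3]
t=21-26: P2@Q2 runs 5, rem=0, completes. Q0=[] Q1=[] Q2=[P3]
t=26-33: P3@Q2 runs 7, rem=0, completes. Q0=[] Q1=[] Q2=[]

Answer: 1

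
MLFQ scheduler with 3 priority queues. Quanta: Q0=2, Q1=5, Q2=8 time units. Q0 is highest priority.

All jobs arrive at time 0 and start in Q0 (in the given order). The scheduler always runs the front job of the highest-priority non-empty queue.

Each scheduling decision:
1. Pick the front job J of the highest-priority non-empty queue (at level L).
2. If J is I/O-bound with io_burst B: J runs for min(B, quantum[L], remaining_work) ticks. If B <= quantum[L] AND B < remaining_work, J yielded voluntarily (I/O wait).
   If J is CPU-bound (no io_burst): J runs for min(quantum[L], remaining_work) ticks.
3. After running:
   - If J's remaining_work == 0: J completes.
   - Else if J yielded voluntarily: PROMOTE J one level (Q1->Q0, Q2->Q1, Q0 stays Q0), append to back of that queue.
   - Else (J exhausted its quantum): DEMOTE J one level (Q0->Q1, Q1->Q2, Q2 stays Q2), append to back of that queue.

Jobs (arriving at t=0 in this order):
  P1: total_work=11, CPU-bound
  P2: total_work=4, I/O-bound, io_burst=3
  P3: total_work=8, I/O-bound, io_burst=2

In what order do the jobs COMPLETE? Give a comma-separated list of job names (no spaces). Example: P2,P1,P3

Answer: P3,P2,P1

Derivation:
t=0-2: P1@Q0 runs 2, rem=9, quantum used, demote→Q1. Q0=[P2,P3] Q1=[P1] Q2=[]
t=2-4: P2@Q0 runs 2, rem=2, quantum used, demote→Q1. Q0=[P3] Q1=[P1,P2] Q2=[]
t=4-6: P3@Q0 runs 2, rem=6, I/O yield, promote→Q0. Q0=[P3] Q1=[P1,P2] Q2=[]
t=6-8: P3@Q0 runs 2, rem=4, I/O yield, promote→Q0. Q0=[P3] Q1=[P1,P2] Q2=[]
t=8-10: P3@Q0 runs 2, rem=2, I/O yield, promote→Q0. Q0=[P3] Q1=[P1,P2] Q2=[]
t=10-12: P3@Q0 runs 2, rem=0, completes. Q0=[] Q1=[P1,P2] Q2=[]
t=12-17: P1@Q1 runs 5, rem=4, quantum used, demote→Q2. Q0=[] Q1=[P2] Q2=[P1]
t=17-19: P2@Q1 runs 2, rem=0, completes. Q0=[] Q1=[] Q2=[P1]
t=19-23: P1@Q2 runs 4, rem=0, completes. Q0=[] Q1=[] Q2=[]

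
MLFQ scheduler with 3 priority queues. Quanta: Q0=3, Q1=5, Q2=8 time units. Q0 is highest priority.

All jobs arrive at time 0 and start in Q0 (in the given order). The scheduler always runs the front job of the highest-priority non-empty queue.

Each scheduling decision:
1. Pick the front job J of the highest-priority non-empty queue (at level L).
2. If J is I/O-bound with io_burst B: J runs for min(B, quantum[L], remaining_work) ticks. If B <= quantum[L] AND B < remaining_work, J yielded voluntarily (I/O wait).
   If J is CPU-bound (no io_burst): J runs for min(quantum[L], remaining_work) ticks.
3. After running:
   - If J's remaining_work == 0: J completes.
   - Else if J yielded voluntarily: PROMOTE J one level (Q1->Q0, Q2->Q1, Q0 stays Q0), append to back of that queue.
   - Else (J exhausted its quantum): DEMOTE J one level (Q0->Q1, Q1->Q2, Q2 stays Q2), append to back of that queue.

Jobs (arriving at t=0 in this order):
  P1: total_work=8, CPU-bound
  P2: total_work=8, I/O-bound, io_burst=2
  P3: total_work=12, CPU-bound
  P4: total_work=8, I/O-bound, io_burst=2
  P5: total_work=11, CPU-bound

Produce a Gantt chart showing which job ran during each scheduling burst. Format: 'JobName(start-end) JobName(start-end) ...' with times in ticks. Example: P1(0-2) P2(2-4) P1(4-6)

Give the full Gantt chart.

t=0-3: P1@Q0 runs 3, rem=5, quantum used, demote→Q1. Q0=[P2,P3,P4,P5] Q1=[P1] Q2=[]
t=3-5: P2@Q0 runs 2, rem=6, I/O yield, promote→Q0. Q0=[P3,P4,P5,P2] Q1=[P1] Q2=[]
t=5-8: P3@Q0 runs 3, rem=9, quantum used, demote→Q1. Q0=[P4,P5,P2] Q1=[P1,P3] Q2=[]
t=8-10: P4@Q0 runs 2, rem=6, I/O yield, promote→Q0. Q0=[P5,P2,P4] Q1=[P1,P3] Q2=[]
t=10-13: P5@Q0 runs 3, rem=8, quantum used, demote→Q1. Q0=[P2,P4] Q1=[P1,P3,P5] Q2=[]
t=13-15: P2@Q0 runs 2, rem=4, I/O yield, promote→Q0. Q0=[P4,P2] Q1=[P1,P3,P5] Q2=[]
t=15-17: P4@Q0 runs 2, rem=4, I/O yield, promote→Q0. Q0=[P2,P4] Q1=[P1,P3,P5] Q2=[]
t=17-19: P2@Q0 runs 2, rem=2, I/O yield, promote→Q0. Q0=[P4,P2] Q1=[P1,P3,P5] Q2=[]
t=19-21: P4@Q0 runs 2, rem=2, I/O yield, promote→Q0. Q0=[P2,P4] Q1=[P1,P3,P5] Q2=[]
t=21-23: P2@Q0 runs 2, rem=0, completes. Q0=[P4] Q1=[P1,P3,P5] Q2=[]
t=23-25: P4@Q0 runs 2, rem=0, completes. Q0=[] Q1=[P1,P3,P5] Q2=[]
t=25-30: P1@Q1 runs 5, rem=0, completes. Q0=[] Q1=[P3,P5] Q2=[]
t=30-35: P3@Q1 runs 5, rem=4, quantum used, demote→Q2. Q0=[] Q1=[P5] Q2=[P3]
t=35-40: P5@Q1 runs 5, rem=3, quantum used, demote→Q2. Q0=[] Q1=[] Q2=[P3,P5]
t=40-44: P3@Q2 runs 4, rem=0, completes. Q0=[] Q1=[] Q2=[P5]
t=44-47: P5@Q2 runs 3, rem=0, completes. Q0=[] Q1=[] Q2=[]

Answer: P1(0-3) P2(3-5) P3(5-8) P4(8-10) P5(10-13) P2(13-15) P4(15-17) P2(17-19) P4(19-21) P2(21-23) P4(23-25) P1(25-30) P3(30-35) P5(35-40) P3(40-44) P5(44-47)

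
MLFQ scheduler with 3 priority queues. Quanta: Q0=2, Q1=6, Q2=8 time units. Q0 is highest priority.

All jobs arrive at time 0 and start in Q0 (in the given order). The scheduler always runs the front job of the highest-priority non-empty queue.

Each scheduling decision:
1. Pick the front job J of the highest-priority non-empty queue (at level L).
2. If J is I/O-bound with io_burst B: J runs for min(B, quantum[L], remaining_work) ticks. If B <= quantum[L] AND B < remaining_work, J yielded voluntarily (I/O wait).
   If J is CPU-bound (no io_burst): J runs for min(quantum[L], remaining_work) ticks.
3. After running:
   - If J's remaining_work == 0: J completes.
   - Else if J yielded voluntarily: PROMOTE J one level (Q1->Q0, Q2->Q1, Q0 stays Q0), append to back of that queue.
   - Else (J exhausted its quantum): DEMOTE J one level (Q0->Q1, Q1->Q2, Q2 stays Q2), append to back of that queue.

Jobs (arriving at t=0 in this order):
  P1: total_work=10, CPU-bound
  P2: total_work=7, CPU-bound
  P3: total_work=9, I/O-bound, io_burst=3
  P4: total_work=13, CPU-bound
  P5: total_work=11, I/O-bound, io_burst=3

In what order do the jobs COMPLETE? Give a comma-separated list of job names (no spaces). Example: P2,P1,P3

t=0-2: P1@Q0 runs 2, rem=8, quantum used, demote→Q1. Q0=[P2,P3,P4,P5] Q1=[P1] Q2=[]
t=2-4: P2@Q0 runs 2, rem=5, quantum used, demote→Q1. Q0=[P3,P4,P5] Q1=[P1,P2] Q2=[]
t=4-6: P3@Q0 runs 2, rem=7, quantum used, demote→Q1. Q0=[P4,P5] Q1=[P1,P2,P3] Q2=[]
t=6-8: P4@Q0 runs 2, rem=11, quantum used, demote→Q1. Q0=[P5] Q1=[P1,P2,P3,P4] Q2=[]
t=8-10: P5@Q0 runs 2, rem=9, quantum used, demote→Q1. Q0=[] Q1=[P1,P2,P3,P4,P5] Q2=[]
t=10-16: P1@Q1 runs 6, rem=2, quantum used, demote→Q2. Q0=[] Q1=[P2,P3,P4,P5] Q2=[P1]
t=16-21: P2@Q1 runs 5, rem=0, completes. Q0=[] Q1=[P3,P4,P5] Q2=[P1]
t=21-24: P3@Q1 runs 3, rem=4, I/O yield, promote→Q0. Q0=[P3] Q1=[P4,P5] Q2=[P1]
t=24-26: P3@Q0 runs 2, rem=2, quantum used, demote→Q1. Q0=[] Q1=[P4,P5,P3] Q2=[P1]
t=26-32: P4@Q1 runs 6, rem=5, quantum used, demote→Q2. Q0=[] Q1=[P5,P3] Q2=[P1,P4]
t=32-35: P5@Q1 runs 3, rem=6, I/O yield, promote→Q0. Q0=[P5] Q1=[P3] Q2=[P1,P4]
t=35-37: P5@Q0 runs 2, rem=4, quantum used, demote→Q1. Q0=[] Q1=[P3,P5] Q2=[P1,P4]
t=37-39: P3@Q1 runs 2, rem=0, completes. Q0=[] Q1=[P5] Q2=[P1,P4]
t=39-42: P5@Q1 runs 3, rem=1, I/O yield, promote→Q0. Q0=[P5] Q1=[] Q2=[P1,P4]
t=42-43: P5@Q0 runs 1, rem=0, completes. Q0=[] Q1=[] Q2=[P1,P4]
t=43-45: P1@Q2 runs 2, rem=0, completes. Q0=[] Q1=[] Q2=[P4]
t=45-50: P4@Q2 runs 5, rem=0, completes. Q0=[] Q1=[] Q2=[]

Answer: P2,P3,P5,P1,P4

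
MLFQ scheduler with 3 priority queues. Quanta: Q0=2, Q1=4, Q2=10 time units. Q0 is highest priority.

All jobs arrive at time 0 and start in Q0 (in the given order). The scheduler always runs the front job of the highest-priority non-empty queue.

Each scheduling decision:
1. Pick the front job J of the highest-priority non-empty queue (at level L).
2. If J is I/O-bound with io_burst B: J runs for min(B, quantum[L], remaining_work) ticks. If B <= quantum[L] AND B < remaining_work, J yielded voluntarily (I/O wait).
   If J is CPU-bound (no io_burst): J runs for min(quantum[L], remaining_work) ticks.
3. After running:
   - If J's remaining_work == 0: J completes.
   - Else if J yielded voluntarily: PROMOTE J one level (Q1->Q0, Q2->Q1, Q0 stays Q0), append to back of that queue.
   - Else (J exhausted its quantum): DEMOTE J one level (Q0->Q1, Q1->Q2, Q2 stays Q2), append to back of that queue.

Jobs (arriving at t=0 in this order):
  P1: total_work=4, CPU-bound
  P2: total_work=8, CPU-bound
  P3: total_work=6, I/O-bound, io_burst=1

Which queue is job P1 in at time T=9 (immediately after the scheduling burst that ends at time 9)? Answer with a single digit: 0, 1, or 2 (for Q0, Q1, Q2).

t=0-2: P1@Q0 runs 2, rem=2, quantum used, demote→Q1. Q0=[P2,P3] Q1=[P1] Q2=[]
t=2-4: P2@Q0 runs 2, rem=6, quantum used, demote→Q1. Q0=[P3] Q1=[P1,P2] Q2=[]
t=4-5: P3@Q0 runs 1, rem=5, I/O yield, promote→Q0. Q0=[P3] Q1=[P1,P2] Q2=[]
t=5-6: P3@Q0 runs 1, rem=4, I/O yield, promote→Q0. Q0=[P3] Q1=[P1,P2] Q2=[]
t=6-7: P3@Q0 runs 1, rem=3, I/O yield, promote→Q0. Q0=[P3] Q1=[P1,P2] Q2=[]
t=7-8: P3@Q0 runs 1, rem=2, I/O yield, promote→Q0. Q0=[P3] Q1=[P1,P2] Q2=[]
t=8-9: P3@Q0 runs 1, rem=1, I/O yield, promote→Q0. Q0=[P3] Q1=[P1,P2] Q2=[]
t=9-10: P3@Q0 runs 1, rem=0, completes. Q0=[] Q1=[P1,P2] Q2=[]
t=10-12: P1@Q1 runs 2, rem=0, completes. Q0=[] Q1=[P2] Q2=[]
t=12-16: P2@Q1 runs 4, rem=2, quantum used, demote→Q2. Q0=[] Q1=[] Q2=[P2]
t=16-18: P2@Q2 runs 2, rem=0, completes. Q0=[] Q1=[] Q2=[]

Answer: 1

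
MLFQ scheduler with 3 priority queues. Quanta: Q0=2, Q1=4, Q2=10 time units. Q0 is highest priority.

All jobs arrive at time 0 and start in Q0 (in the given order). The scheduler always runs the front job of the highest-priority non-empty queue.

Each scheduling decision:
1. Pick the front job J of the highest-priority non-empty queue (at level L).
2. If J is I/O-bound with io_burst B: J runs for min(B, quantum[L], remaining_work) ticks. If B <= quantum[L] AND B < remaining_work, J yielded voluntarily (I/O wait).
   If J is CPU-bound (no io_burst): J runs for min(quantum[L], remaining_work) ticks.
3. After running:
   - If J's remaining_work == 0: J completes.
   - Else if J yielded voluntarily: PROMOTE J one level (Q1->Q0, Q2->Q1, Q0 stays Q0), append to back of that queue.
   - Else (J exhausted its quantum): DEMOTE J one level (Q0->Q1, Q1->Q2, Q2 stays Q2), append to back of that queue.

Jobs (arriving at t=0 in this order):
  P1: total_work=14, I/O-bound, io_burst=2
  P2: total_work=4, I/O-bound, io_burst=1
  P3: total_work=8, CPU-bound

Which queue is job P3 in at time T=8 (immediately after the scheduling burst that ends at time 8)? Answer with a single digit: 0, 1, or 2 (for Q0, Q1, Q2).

Answer: 1

Derivation:
t=0-2: P1@Q0 runs 2, rem=12, I/O yield, promote→Q0. Q0=[P2,P3,P1] Q1=[] Q2=[]
t=2-3: P2@Q0 runs 1, rem=3, I/O yield, promote→Q0. Q0=[P3,P1,P2] Q1=[] Q2=[]
t=3-5: P3@Q0 runs 2, rem=6, quantum used, demote→Q1. Q0=[P1,P2] Q1=[P3] Q2=[]
t=5-7: P1@Q0 runs 2, rem=10, I/O yield, promote→Q0. Q0=[P2,P1] Q1=[P3] Q2=[]
t=7-8: P2@Q0 runs 1, rem=2, I/O yield, promote→Q0. Q0=[P1,P2] Q1=[P3] Q2=[]
t=8-10: P1@Q0 runs 2, rem=8, I/O yield, promote→Q0. Q0=[P2,P1] Q1=[P3] Q2=[]
t=10-11: P2@Q0 runs 1, rem=1, I/O yield, promote→Q0. Q0=[P1,P2] Q1=[P3] Q2=[]
t=11-13: P1@Q0 runs 2, rem=6, I/O yield, promote→Q0. Q0=[P2,P1] Q1=[P3] Q2=[]
t=13-14: P2@Q0 runs 1, rem=0, completes. Q0=[P1] Q1=[P3] Q2=[]
t=14-16: P1@Q0 runs 2, rem=4, I/O yield, promote→Q0. Q0=[P1] Q1=[P3] Q2=[]
t=16-18: P1@Q0 runs 2, rem=2, I/O yield, promote→Q0. Q0=[P1] Q1=[P3] Q2=[]
t=18-20: P1@Q0 runs 2, rem=0, completes. Q0=[] Q1=[P3] Q2=[]
t=20-24: P3@Q1 runs 4, rem=2, quantum used, demote→Q2. Q0=[] Q1=[] Q2=[P3]
t=24-26: P3@Q2 runs 2, rem=0, completes. Q0=[] Q1=[] Q2=[]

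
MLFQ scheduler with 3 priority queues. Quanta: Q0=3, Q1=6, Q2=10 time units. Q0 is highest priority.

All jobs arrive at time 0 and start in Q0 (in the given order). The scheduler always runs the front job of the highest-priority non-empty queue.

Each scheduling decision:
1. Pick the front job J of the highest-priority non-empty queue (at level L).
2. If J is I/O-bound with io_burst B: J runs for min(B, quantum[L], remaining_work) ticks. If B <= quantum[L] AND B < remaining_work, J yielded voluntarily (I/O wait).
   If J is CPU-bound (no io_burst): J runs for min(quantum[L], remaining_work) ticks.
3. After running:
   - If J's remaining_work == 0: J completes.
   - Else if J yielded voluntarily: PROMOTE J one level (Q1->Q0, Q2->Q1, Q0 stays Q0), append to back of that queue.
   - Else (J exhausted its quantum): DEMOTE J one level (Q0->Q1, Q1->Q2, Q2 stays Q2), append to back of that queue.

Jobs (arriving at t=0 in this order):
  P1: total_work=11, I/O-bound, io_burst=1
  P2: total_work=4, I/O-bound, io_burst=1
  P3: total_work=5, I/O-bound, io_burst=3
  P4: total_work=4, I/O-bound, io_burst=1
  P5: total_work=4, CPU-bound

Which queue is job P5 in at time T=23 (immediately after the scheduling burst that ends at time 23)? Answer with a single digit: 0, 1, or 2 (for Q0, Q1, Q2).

Answer: 1

Derivation:
t=0-1: P1@Q0 runs 1, rem=10, I/O yield, promote→Q0. Q0=[P2,P3,P4,P5,P1] Q1=[] Q2=[]
t=1-2: P2@Q0 runs 1, rem=3, I/O yield, promote→Q0. Q0=[P3,P4,P5,P1,P2] Q1=[] Q2=[]
t=2-5: P3@Q0 runs 3, rem=2, I/O yield, promote→Q0. Q0=[P4,P5,P1,P2,P3] Q1=[] Q2=[]
t=5-6: P4@Q0 runs 1, rem=3, I/O yield, promote→Q0. Q0=[P5,P1,P2,P3,P4] Q1=[] Q2=[]
t=6-9: P5@Q0 runs 3, rem=1, quantum used, demote→Q1. Q0=[P1,P2,P3,P4] Q1=[P5] Q2=[]
t=9-10: P1@Q0 runs 1, rem=9, I/O yield, promote→Q0. Q0=[P2,P3,P4,P1] Q1=[P5] Q2=[]
t=10-11: P2@Q0 runs 1, rem=2, I/O yield, promote→Q0. Q0=[P3,P4,P1,P2] Q1=[P5] Q2=[]
t=11-13: P3@Q0 runs 2, rem=0, completes. Q0=[P4,P1,P2] Q1=[P5] Q2=[]
t=13-14: P4@Q0 runs 1, rem=2, I/O yield, promote→Q0. Q0=[P1,P2,P4] Q1=[P5] Q2=[]
t=14-15: P1@Q0 runs 1, rem=8, I/O yield, promote→Q0. Q0=[P2,P4,P1] Q1=[P5] Q2=[]
t=15-16: P2@Q0 runs 1, rem=1, I/O yield, promote→Q0. Q0=[P4,P1,P2] Q1=[P5] Q2=[]
t=16-17: P4@Q0 runs 1, rem=1, I/O yield, promote→Q0. Q0=[P1,P2,P4] Q1=[P5] Q2=[]
t=17-18: P1@Q0 runs 1, rem=7, I/O yield, promote→Q0. Q0=[P2,P4,P1] Q1=[P5] Q2=[]
t=18-19: P2@Q0 runs 1, rem=0, completes. Q0=[P4,P1] Q1=[P5] Q2=[]
t=19-20: P4@Q0 runs 1, rem=0, completes. Q0=[P1] Q1=[P5] Q2=[]
t=20-21: P1@Q0 runs 1, rem=6, I/O yield, promote→Q0. Q0=[P1] Q1=[P5] Q2=[]
t=21-22: P1@Q0 runs 1, rem=5, I/O yield, promote→Q0. Q0=[P1] Q1=[P5] Q2=[]
t=22-23: P1@Q0 runs 1, rem=4, I/O yield, promote→Q0. Q0=[P1] Q1=[P5] Q2=[]
t=23-24: P1@Q0 runs 1, rem=3, I/O yield, promote→Q0. Q0=[P1] Q1=[P5] Q2=[]
t=24-25: P1@Q0 runs 1, rem=2, I/O yield, promote→Q0. Q0=[P1] Q1=[P5] Q2=[]
t=25-26: P1@Q0 runs 1, rem=1, I/O yield, promote→Q0. Q0=[P1] Q1=[P5] Q2=[]
t=26-27: P1@Q0 runs 1, rem=0, completes. Q0=[] Q1=[P5] Q2=[]
t=27-28: P5@Q1 runs 1, rem=0, completes. Q0=[] Q1=[] Q2=[]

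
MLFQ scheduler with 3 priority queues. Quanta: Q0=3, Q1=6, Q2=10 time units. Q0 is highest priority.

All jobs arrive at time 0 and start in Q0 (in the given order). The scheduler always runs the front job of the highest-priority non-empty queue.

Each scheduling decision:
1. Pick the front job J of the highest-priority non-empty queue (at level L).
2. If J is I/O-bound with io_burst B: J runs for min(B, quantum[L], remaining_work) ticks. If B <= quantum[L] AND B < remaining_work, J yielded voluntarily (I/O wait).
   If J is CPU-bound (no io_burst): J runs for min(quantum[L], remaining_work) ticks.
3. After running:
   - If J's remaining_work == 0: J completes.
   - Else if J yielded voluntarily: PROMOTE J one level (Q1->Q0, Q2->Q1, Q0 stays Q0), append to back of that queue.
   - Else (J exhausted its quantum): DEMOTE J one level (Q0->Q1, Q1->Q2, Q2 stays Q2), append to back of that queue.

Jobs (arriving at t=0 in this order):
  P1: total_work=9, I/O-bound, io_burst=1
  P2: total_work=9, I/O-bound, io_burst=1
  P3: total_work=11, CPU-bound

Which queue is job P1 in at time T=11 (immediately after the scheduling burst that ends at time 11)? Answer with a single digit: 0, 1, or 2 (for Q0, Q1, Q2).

t=0-1: P1@Q0 runs 1, rem=8, I/O yield, promote→Q0. Q0=[P2,P3,P1] Q1=[] Q2=[]
t=1-2: P2@Q0 runs 1, rem=8, I/O yield, promote→Q0. Q0=[P3,P1,P2] Q1=[] Q2=[]
t=2-5: P3@Q0 runs 3, rem=8, quantum used, demote→Q1. Q0=[P1,P2] Q1=[P3] Q2=[]
t=5-6: P1@Q0 runs 1, rem=7, I/O yield, promote→Q0. Q0=[P2,P1] Q1=[P3] Q2=[]
t=6-7: P2@Q0 runs 1, rem=7, I/O yield, promote→Q0. Q0=[P1,P2] Q1=[P3] Q2=[]
t=7-8: P1@Q0 runs 1, rem=6, I/O yield, promote→Q0. Q0=[P2,P1] Q1=[P3] Q2=[]
t=8-9: P2@Q0 runs 1, rem=6, I/O yield, promote→Q0. Q0=[P1,P2] Q1=[P3] Q2=[]
t=9-10: P1@Q0 runs 1, rem=5, I/O yield, promote→Q0. Q0=[P2,P1] Q1=[P3] Q2=[]
t=10-11: P2@Q0 runs 1, rem=5, I/O yield, promote→Q0. Q0=[P1,P2] Q1=[P3] Q2=[]
t=11-12: P1@Q0 runs 1, rem=4, I/O yield, promote→Q0. Q0=[P2,P1] Q1=[P3] Q2=[]
t=12-13: P2@Q0 runs 1, rem=4, I/O yield, promote→Q0. Q0=[P1,P2] Q1=[P3] Q2=[]
t=13-14: P1@Q0 runs 1, rem=3, I/O yield, promote→Q0. Q0=[P2,P1] Q1=[P3] Q2=[]
t=14-15: P2@Q0 runs 1, rem=3, I/O yield, promote→Q0. Q0=[P1,P2] Q1=[P3] Q2=[]
t=15-16: P1@Q0 runs 1, rem=2, I/O yield, promote→Q0. Q0=[P2,P1] Q1=[P3] Q2=[]
t=16-17: P2@Q0 runs 1, rem=2, I/O yield, promote→Q0. Q0=[P1,P2] Q1=[P3] Q2=[]
t=17-18: P1@Q0 runs 1, rem=1, I/O yield, promote→Q0. Q0=[P2,P1] Q1=[P3] Q2=[]
t=18-19: P2@Q0 runs 1, rem=1, I/O yield, promote→Q0. Q0=[P1,P2] Q1=[P3] Q2=[]
t=19-20: P1@Q0 runs 1, rem=0, completes. Q0=[P2] Q1=[P3] Q2=[]
t=20-21: P2@Q0 runs 1, rem=0, completes. Q0=[] Q1=[P3] Q2=[]
t=21-27: P3@Q1 runs 6, rem=2, quantum used, demote→Q2. Q0=[] Q1=[] Q2=[P3]
t=27-29: P3@Q2 runs 2, rem=0, completes. Q0=[] Q1=[] Q2=[]

Answer: 0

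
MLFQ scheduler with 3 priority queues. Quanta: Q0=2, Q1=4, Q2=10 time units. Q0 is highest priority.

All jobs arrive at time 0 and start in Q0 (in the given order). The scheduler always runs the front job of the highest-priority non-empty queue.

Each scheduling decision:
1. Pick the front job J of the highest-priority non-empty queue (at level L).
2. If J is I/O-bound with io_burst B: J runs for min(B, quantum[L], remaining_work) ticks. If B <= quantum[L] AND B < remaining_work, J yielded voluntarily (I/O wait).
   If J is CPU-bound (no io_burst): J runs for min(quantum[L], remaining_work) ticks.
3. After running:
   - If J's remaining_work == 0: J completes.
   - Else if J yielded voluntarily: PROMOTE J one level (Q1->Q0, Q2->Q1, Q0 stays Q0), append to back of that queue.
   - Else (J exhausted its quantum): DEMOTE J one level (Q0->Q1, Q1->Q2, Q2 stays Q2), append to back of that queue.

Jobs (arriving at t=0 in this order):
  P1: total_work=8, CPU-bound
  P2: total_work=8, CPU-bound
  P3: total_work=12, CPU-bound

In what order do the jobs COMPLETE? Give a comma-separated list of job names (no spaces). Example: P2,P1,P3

Answer: P1,P2,P3

Derivation:
t=0-2: P1@Q0 runs 2, rem=6, quantum used, demote→Q1. Q0=[P2,P3] Q1=[P1] Q2=[]
t=2-4: P2@Q0 runs 2, rem=6, quantum used, demote→Q1. Q0=[P3] Q1=[P1,P2] Q2=[]
t=4-6: P3@Q0 runs 2, rem=10, quantum used, demote→Q1. Q0=[] Q1=[P1,P2,P3] Q2=[]
t=6-10: P1@Q1 runs 4, rem=2, quantum used, demote→Q2. Q0=[] Q1=[P2,P3] Q2=[P1]
t=10-14: P2@Q1 runs 4, rem=2, quantum used, demote→Q2. Q0=[] Q1=[P3] Q2=[P1,P2]
t=14-18: P3@Q1 runs 4, rem=6, quantum used, demote→Q2. Q0=[] Q1=[] Q2=[P1,P2,P3]
t=18-20: P1@Q2 runs 2, rem=0, completes. Q0=[] Q1=[] Q2=[P2,P3]
t=20-22: P2@Q2 runs 2, rem=0, completes. Q0=[] Q1=[] Q2=[P3]
t=22-28: P3@Q2 runs 6, rem=0, completes. Q0=[] Q1=[] Q2=[]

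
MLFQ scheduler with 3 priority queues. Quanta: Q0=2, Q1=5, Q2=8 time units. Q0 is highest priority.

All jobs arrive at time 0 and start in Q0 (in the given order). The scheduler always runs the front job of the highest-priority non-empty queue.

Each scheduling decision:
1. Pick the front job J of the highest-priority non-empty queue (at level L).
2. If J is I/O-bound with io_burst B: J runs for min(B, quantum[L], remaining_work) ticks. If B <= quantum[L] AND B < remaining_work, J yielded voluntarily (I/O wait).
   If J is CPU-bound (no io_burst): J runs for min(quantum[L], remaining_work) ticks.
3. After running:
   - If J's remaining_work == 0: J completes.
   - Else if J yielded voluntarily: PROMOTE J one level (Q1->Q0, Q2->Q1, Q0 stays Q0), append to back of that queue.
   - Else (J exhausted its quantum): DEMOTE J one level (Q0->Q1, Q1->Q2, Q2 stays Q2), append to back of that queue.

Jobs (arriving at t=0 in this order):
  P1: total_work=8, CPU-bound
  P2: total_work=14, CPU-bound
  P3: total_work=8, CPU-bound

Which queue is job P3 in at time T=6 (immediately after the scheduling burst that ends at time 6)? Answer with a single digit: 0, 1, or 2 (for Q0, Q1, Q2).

Answer: 1

Derivation:
t=0-2: P1@Q0 runs 2, rem=6, quantum used, demote→Q1. Q0=[P2,P3] Q1=[P1] Q2=[]
t=2-4: P2@Q0 runs 2, rem=12, quantum used, demote→Q1. Q0=[P3] Q1=[P1,P2] Q2=[]
t=4-6: P3@Q0 runs 2, rem=6, quantum used, demote→Q1. Q0=[] Q1=[P1,P2,P3] Q2=[]
t=6-11: P1@Q1 runs 5, rem=1, quantum used, demote→Q2. Q0=[] Q1=[P2,P3] Q2=[P1]
t=11-16: P2@Q1 runs 5, rem=7, quantum used, demote→Q2. Q0=[] Q1=[P3] Q2=[P1,P2]
t=16-21: P3@Q1 runs 5, rem=1, quantum used, demote→Q2. Q0=[] Q1=[] Q2=[P1,P2,P3]
t=21-22: P1@Q2 runs 1, rem=0, completes. Q0=[] Q1=[] Q2=[P2,P3]
t=22-29: P2@Q2 runs 7, rem=0, completes. Q0=[] Q1=[] Q2=[P3]
t=29-30: P3@Q2 runs 1, rem=0, completes. Q0=[] Q1=[] Q2=[]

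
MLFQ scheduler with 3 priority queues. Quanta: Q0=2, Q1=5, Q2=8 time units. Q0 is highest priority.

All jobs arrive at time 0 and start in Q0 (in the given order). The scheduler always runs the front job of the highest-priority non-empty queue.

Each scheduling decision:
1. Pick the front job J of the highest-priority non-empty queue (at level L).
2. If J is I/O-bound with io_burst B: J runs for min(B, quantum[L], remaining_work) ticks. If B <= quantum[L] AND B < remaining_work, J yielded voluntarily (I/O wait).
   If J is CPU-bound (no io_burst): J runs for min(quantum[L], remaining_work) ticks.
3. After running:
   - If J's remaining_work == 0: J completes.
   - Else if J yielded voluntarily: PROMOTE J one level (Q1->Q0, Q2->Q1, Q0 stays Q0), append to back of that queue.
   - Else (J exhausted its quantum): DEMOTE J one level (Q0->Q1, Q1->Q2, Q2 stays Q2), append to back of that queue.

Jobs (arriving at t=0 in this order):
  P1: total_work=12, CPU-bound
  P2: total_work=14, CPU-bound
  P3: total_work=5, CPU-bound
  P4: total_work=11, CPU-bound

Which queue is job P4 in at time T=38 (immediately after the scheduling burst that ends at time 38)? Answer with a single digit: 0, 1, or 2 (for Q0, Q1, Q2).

Answer: 2

Derivation:
t=0-2: P1@Q0 runs 2, rem=10, quantum used, demote→Q1. Q0=[P2,P3,P4] Q1=[P1] Q2=[]
t=2-4: P2@Q0 runs 2, rem=12, quantum used, demote→Q1. Q0=[P3,P4] Q1=[P1,P2] Q2=[]
t=4-6: P3@Q0 runs 2, rem=3, quantum used, demote→Q1. Q0=[P4] Q1=[P1,P2,P3] Q2=[]
t=6-8: P4@Q0 runs 2, rem=9, quantum used, demote→Q1. Q0=[] Q1=[P1,P2,P3,P4] Q2=[]
t=8-13: P1@Q1 runs 5, rem=5, quantum used, demote→Q2. Q0=[] Q1=[P2,P3,P4] Q2=[P1]
t=13-18: P2@Q1 runs 5, rem=7, quantum used, demote→Q2. Q0=[] Q1=[P3,P4] Q2=[P1,P2]
t=18-21: P3@Q1 runs 3, rem=0, completes. Q0=[] Q1=[P4] Q2=[P1,P2]
t=21-26: P4@Q1 runs 5, rem=4, quantum used, demote→Q2. Q0=[] Q1=[] Q2=[P1,P2,P4]
t=26-31: P1@Q2 runs 5, rem=0, completes. Q0=[] Q1=[] Q2=[P2,P4]
t=31-38: P2@Q2 runs 7, rem=0, completes. Q0=[] Q1=[] Q2=[P4]
t=38-42: P4@Q2 runs 4, rem=0, completes. Q0=[] Q1=[] Q2=[]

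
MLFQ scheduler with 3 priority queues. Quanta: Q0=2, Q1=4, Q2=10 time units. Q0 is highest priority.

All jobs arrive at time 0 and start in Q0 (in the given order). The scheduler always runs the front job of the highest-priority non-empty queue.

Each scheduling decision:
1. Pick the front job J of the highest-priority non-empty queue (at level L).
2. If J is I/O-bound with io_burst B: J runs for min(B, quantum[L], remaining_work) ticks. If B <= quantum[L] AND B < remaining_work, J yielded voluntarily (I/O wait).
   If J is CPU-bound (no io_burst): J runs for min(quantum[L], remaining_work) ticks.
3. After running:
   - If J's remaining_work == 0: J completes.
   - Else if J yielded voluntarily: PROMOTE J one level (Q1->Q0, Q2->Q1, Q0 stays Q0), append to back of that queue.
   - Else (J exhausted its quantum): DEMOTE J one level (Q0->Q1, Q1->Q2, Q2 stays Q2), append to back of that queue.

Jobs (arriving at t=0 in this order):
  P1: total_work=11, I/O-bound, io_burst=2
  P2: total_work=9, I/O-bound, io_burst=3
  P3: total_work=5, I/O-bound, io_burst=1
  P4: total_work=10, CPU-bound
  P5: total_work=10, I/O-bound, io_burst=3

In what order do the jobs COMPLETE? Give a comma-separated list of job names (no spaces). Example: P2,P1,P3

Answer: P3,P1,P2,P5,P4

Derivation:
t=0-2: P1@Q0 runs 2, rem=9, I/O yield, promote→Q0. Q0=[P2,P3,P4,P5,P1] Q1=[] Q2=[]
t=2-4: P2@Q0 runs 2, rem=7, quantum used, demote→Q1. Q0=[P3,P4,P5,P1] Q1=[P2] Q2=[]
t=4-5: P3@Q0 runs 1, rem=4, I/O yield, promote→Q0. Q0=[P4,P5,P1,P3] Q1=[P2] Q2=[]
t=5-7: P4@Q0 runs 2, rem=8, quantum used, demote→Q1. Q0=[P5,P1,P3] Q1=[P2,P4] Q2=[]
t=7-9: P5@Q0 runs 2, rem=8, quantum used, demote→Q1. Q0=[P1,P3] Q1=[P2,P4,P5] Q2=[]
t=9-11: P1@Q0 runs 2, rem=7, I/O yield, promote→Q0. Q0=[P3,P1] Q1=[P2,P4,P5] Q2=[]
t=11-12: P3@Q0 runs 1, rem=3, I/O yield, promote→Q0. Q0=[P1,P3] Q1=[P2,P4,P5] Q2=[]
t=12-14: P1@Q0 runs 2, rem=5, I/O yield, promote→Q0. Q0=[P3,P1] Q1=[P2,P4,P5] Q2=[]
t=14-15: P3@Q0 runs 1, rem=2, I/O yield, promote→Q0. Q0=[P1,P3] Q1=[P2,P4,P5] Q2=[]
t=15-17: P1@Q0 runs 2, rem=3, I/O yield, promote→Q0. Q0=[P3,P1] Q1=[P2,P4,P5] Q2=[]
t=17-18: P3@Q0 runs 1, rem=1, I/O yield, promote→Q0. Q0=[P1,P3] Q1=[P2,P4,P5] Q2=[]
t=18-20: P1@Q0 runs 2, rem=1, I/O yield, promote→Q0. Q0=[P3,P1] Q1=[P2,P4,P5] Q2=[]
t=20-21: P3@Q0 runs 1, rem=0, completes. Q0=[P1] Q1=[P2,P4,P5] Q2=[]
t=21-22: P1@Q0 runs 1, rem=0, completes. Q0=[] Q1=[P2,P4,P5] Q2=[]
t=22-25: P2@Q1 runs 3, rem=4, I/O yield, promote→Q0. Q0=[P2] Q1=[P4,P5] Q2=[]
t=25-27: P2@Q0 runs 2, rem=2, quantum used, demote→Q1. Q0=[] Q1=[P4,P5,P2] Q2=[]
t=27-31: P4@Q1 runs 4, rem=4, quantum used, demote→Q2. Q0=[] Q1=[P5,P2] Q2=[P4]
t=31-34: P5@Q1 runs 3, rem=5, I/O yield, promote→Q0. Q0=[P5] Q1=[P2] Q2=[P4]
t=34-36: P5@Q0 runs 2, rem=3, quantum used, demote→Q1. Q0=[] Q1=[P2,P5] Q2=[P4]
t=36-38: P2@Q1 runs 2, rem=0, completes. Q0=[] Q1=[P5] Q2=[P4]
t=38-41: P5@Q1 runs 3, rem=0, completes. Q0=[] Q1=[] Q2=[P4]
t=41-45: P4@Q2 runs 4, rem=0, completes. Q0=[] Q1=[] Q2=[]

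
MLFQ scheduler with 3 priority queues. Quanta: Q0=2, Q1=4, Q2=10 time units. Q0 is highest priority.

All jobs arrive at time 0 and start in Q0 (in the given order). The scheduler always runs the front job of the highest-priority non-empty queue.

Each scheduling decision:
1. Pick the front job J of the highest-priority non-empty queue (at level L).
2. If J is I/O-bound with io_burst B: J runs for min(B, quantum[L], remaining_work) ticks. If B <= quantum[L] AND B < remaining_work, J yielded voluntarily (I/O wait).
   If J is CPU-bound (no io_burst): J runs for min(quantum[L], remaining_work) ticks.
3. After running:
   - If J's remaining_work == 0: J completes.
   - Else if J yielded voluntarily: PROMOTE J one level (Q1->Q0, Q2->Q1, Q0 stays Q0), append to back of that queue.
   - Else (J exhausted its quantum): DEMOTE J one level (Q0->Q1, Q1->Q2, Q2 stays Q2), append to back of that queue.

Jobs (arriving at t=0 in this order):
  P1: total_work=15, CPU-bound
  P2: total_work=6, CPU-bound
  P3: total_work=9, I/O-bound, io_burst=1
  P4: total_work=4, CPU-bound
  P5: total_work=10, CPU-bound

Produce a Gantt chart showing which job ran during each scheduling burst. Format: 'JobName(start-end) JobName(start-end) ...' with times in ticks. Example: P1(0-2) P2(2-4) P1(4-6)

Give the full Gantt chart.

Answer: P1(0-2) P2(2-4) P3(4-5) P4(5-7) P5(7-9) P3(9-10) P3(10-11) P3(11-12) P3(12-13) P3(13-14) P3(14-15) P3(15-16) P3(16-17) P1(17-21) P2(21-25) P4(25-27) P5(27-31) P1(31-40) P5(40-44)

Derivation:
t=0-2: P1@Q0 runs 2, rem=13, quantum used, demote→Q1. Q0=[P2,P3,P4,P5] Q1=[P1] Q2=[]
t=2-4: P2@Q0 runs 2, rem=4, quantum used, demote→Q1. Q0=[P3,P4,P5] Q1=[P1,P2] Q2=[]
t=4-5: P3@Q0 runs 1, rem=8, I/O yield, promote→Q0. Q0=[P4,P5,P3] Q1=[P1,P2] Q2=[]
t=5-7: P4@Q0 runs 2, rem=2, quantum used, demote→Q1. Q0=[P5,P3] Q1=[P1,P2,P4] Q2=[]
t=7-9: P5@Q0 runs 2, rem=8, quantum used, demote→Q1. Q0=[P3] Q1=[P1,P2,P4,P5] Q2=[]
t=9-10: P3@Q0 runs 1, rem=7, I/O yield, promote→Q0. Q0=[P3] Q1=[P1,P2,P4,P5] Q2=[]
t=10-11: P3@Q0 runs 1, rem=6, I/O yield, promote→Q0. Q0=[P3] Q1=[P1,P2,P4,P5] Q2=[]
t=11-12: P3@Q0 runs 1, rem=5, I/O yield, promote→Q0. Q0=[P3] Q1=[P1,P2,P4,P5] Q2=[]
t=12-13: P3@Q0 runs 1, rem=4, I/O yield, promote→Q0. Q0=[P3] Q1=[P1,P2,P4,P5] Q2=[]
t=13-14: P3@Q0 runs 1, rem=3, I/O yield, promote→Q0. Q0=[P3] Q1=[P1,P2,P4,P5] Q2=[]
t=14-15: P3@Q0 runs 1, rem=2, I/O yield, promote→Q0. Q0=[P3] Q1=[P1,P2,P4,P5] Q2=[]
t=15-16: P3@Q0 runs 1, rem=1, I/O yield, promote→Q0. Q0=[P3] Q1=[P1,P2,P4,P5] Q2=[]
t=16-17: P3@Q0 runs 1, rem=0, completes. Q0=[] Q1=[P1,P2,P4,P5] Q2=[]
t=17-21: P1@Q1 runs 4, rem=9, quantum used, demote→Q2. Q0=[] Q1=[P2,P4,P5] Q2=[P1]
t=21-25: P2@Q1 runs 4, rem=0, completes. Q0=[] Q1=[P4,P5] Q2=[P1]
t=25-27: P4@Q1 runs 2, rem=0, completes. Q0=[] Q1=[P5] Q2=[P1]
t=27-31: P5@Q1 runs 4, rem=4, quantum used, demote→Q2. Q0=[] Q1=[] Q2=[P1,P5]
t=31-40: P1@Q2 runs 9, rem=0, completes. Q0=[] Q1=[] Q2=[P5]
t=40-44: P5@Q2 runs 4, rem=0, completes. Q0=[] Q1=[] Q2=[]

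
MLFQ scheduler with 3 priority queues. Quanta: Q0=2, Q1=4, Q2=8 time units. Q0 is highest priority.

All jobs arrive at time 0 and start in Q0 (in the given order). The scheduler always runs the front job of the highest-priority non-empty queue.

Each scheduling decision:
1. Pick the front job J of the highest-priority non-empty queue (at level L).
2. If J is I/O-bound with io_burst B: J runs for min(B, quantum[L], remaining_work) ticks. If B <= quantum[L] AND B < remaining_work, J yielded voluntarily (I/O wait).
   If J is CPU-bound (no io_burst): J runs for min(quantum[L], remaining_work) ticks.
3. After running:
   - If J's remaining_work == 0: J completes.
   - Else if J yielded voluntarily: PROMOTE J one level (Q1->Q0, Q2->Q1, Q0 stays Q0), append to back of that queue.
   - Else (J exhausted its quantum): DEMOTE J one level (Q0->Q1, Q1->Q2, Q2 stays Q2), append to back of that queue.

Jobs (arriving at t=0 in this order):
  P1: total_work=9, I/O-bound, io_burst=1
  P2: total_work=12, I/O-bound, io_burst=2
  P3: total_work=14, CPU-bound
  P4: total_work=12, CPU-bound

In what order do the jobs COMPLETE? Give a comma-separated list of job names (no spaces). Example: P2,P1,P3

Answer: P2,P1,P3,P4

Derivation:
t=0-1: P1@Q0 runs 1, rem=8, I/O yield, promote→Q0. Q0=[P2,P3,P4,P1] Q1=[] Q2=[]
t=1-3: P2@Q0 runs 2, rem=10, I/O yield, promote→Q0. Q0=[P3,P4,P1,P2] Q1=[] Q2=[]
t=3-5: P3@Q0 runs 2, rem=12, quantum used, demote→Q1. Q0=[P4,P1,P2] Q1=[P3] Q2=[]
t=5-7: P4@Q0 runs 2, rem=10, quantum used, demote→Q1. Q0=[P1,P2] Q1=[P3,P4] Q2=[]
t=7-8: P1@Q0 runs 1, rem=7, I/O yield, promote→Q0. Q0=[P2,P1] Q1=[P3,P4] Q2=[]
t=8-10: P2@Q0 runs 2, rem=8, I/O yield, promote→Q0. Q0=[P1,P2] Q1=[P3,P4] Q2=[]
t=10-11: P1@Q0 runs 1, rem=6, I/O yield, promote→Q0. Q0=[P2,P1] Q1=[P3,P4] Q2=[]
t=11-13: P2@Q0 runs 2, rem=6, I/O yield, promote→Q0. Q0=[P1,P2] Q1=[P3,P4] Q2=[]
t=13-14: P1@Q0 runs 1, rem=5, I/O yield, promote→Q0. Q0=[P2,P1] Q1=[P3,P4] Q2=[]
t=14-16: P2@Q0 runs 2, rem=4, I/O yield, promote→Q0. Q0=[P1,P2] Q1=[P3,P4] Q2=[]
t=16-17: P1@Q0 runs 1, rem=4, I/O yield, promote→Q0. Q0=[P2,P1] Q1=[P3,P4] Q2=[]
t=17-19: P2@Q0 runs 2, rem=2, I/O yield, promote→Q0. Q0=[P1,P2] Q1=[P3,P4] Q2=[]
t=19-20: P1@Q0 runs 1, rem=3, I/O yield, promote→Q0. Q0=[P2,P1] Q1=[P3,P4] Q2=[]
t=20-22: P2@Q0 runs 2, rem=0, completes. Q0=[P1] Q1=[P3,P4] Q2=[]
t=22-23: P1@Q0 runs 1, rem=2, I/O yield, promote→Q0. Q0=[P1] Q1=[P3,P4] Q2=[]
t=23-24: P1@Q0 runs 1, rem=1, I/O yield, promote→Q0. Q0=[P1] Q1=[P3,P4] Q2=[]
t=24-25: P1@Q0 runs 1, rem=0, completes. Q0=[] Q1=[P3,P4] Q2=[]
t=25-29: P3@Q1 runs 4, rem=8, quantum used, demote→Q2. Q0=[] Q1=[P4] Q2=[P3]
t=29-33: P4@Q1 runs 4, rem=6, quantum used, demote→Q2. Q0=[] Q1=[] Q2=[P3,P4]
t=33-41: P3@Q2 runs 8, rem=0, completes. Q0=[] Q1=[] Q2=[P4]
t=41-47: P4@Q2 runs 6, rem=0, completes. Q0=[] Q1=[] Q2=[]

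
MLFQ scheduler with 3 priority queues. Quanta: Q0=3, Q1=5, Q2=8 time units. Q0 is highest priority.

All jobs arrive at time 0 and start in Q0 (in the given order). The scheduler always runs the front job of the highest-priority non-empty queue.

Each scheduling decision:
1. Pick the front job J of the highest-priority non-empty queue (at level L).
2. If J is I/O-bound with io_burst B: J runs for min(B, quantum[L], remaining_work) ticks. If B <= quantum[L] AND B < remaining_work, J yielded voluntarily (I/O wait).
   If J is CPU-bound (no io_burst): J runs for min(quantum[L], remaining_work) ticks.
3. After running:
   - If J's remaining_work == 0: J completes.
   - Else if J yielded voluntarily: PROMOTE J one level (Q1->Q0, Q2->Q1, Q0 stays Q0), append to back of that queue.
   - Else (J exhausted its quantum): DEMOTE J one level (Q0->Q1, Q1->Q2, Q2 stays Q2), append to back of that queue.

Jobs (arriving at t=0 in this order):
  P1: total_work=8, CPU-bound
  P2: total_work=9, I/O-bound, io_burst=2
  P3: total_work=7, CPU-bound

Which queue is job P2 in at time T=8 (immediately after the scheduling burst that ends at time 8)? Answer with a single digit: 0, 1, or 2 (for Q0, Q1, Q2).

Answer: 0

Derivation:
t=0-3: P1@Q0 runs 3, rem=5, quantum used, demote→Q1. Q0=[P2,P3] Q1=[P1] Q2=[]
t=3-5: P2@Q0 runs 2, rem=7, I/O yield, promote→Q0. Q0=[P3,P2] Q1=[P1] Q2=[]
t=5-8: P3@Q0 runs 3, rem=4, quantum used, demote→Q1. Q0=[P2] Q1=[P1,P3] Q2=[]
t=8-10: P2@Q0 runs 2, rem=5, I/O yield, promote→Q0. Q0=[P2] Q1=[P1,P3] Q2=[]
t=10-12: P2@Q0 runs 2, rem=3, I/O yield, promote→Q0. Q0=[P2] Q1=[P1,P3] Q2=[]
t=12-14: P2@Q0 runs 2, rem=1, I/O yield, promote→Q0. Q0=[P2] Q1=[P1,P3] Q2=[]
t=14-15: P2@Q0 runs 1, rem=0, completes. Q0=[] Q1=[P1,P3] Q2=[]
t=15-20: P1@Q1 runs 5, rem=0, completes. Q0=[] Q1=[P3] Q2=[]
t=20-24: P3@Q1 runs 4, rem=0, completes. Q0=[] Q1=[] Q2=[]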